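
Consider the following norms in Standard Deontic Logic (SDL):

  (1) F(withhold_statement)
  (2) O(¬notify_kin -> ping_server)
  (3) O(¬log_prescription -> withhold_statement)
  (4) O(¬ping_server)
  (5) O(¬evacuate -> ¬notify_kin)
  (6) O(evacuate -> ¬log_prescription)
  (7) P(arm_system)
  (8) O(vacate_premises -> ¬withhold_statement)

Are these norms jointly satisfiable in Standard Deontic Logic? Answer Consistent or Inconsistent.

Premise 1, F(withhold_statement), is equivalent to O(¬withhold_statement).
Premise 3 is O(¬log_prescription -> withhold_statement); contrapositively O(¬withhold_statement -> log_prescription). Since O(¬withhold_statement) holds, K gives O(log_prescription).
Premise 6, O(evacuate -> ¬log_prescription), contraposes to O(log_prescription -> ¬evacuate); with O(log_prescription) we get O(¬evacuate).
From O(¬evacuate) and premise 5, O(¬evacuate -> ¬notify_kin), we obtain O(¬notify_kin).
From O(¬notify_kin) and premise 2, O(¬notify_kin -> ping_server), we obtain O(ping_server).
But premise 4 directly asserts O(¬ping_server).
We now have both O(ping_server) and O(¬ping_server) — ping_server is simultaneously obligatory and forbidden, violating the D-axiom.

Inconsistent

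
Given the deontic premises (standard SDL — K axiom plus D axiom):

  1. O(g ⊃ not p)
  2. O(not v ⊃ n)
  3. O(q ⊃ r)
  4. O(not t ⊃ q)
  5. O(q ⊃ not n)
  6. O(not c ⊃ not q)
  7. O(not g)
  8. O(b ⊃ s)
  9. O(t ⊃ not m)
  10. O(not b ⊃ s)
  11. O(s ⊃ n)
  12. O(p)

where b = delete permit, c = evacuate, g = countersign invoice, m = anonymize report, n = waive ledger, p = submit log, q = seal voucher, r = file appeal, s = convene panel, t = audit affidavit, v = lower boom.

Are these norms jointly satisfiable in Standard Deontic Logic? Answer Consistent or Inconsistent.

Consistent

Premise 1 is O(g ⊃ not p), but O(g) is not derivable from the premises, so it does not yield O(not p).
So O(not p) is not derivable, and the apparent clash with O(p) does not arise.
A world satisfying every obligation exists (e.g. b=false, c=false, g=false, m=false, n=true, p=true, q=false, r=false, s=true, t=true, v=false); no atom is both obligatory and forbidden, so the set is consistent.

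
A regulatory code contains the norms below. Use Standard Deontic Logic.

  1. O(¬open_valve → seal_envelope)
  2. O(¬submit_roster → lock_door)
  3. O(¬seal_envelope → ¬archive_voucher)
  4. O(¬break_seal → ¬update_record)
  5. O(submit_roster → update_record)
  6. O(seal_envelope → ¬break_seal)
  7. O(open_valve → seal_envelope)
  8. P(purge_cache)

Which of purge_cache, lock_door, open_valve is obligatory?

Premises 1 and 7 are O(¬open_valve → seal_envelope) and O(open_valve → seal_envelope); every ideal world satisfies ¬open_valve or open_valve, so in either case seal_envelope holds — hence O(seal_envelope).
With premise 6, O(seal_envelope → ¬break_seal), the K-axiom yields O(¬break_seal).
From O(¬break_seal) and premise 4, O(¬break_seal → ¬update_record), we obtain O(¬update_record).
Premise 5 is O(submit_roster → update_record); contrapositively O(¬update_record → ¬submit_roster). Since O(¬update_record) holds, K gives O(¬submit_roster).
From O(¬submit_roster) and premise 2, O(¬submit_roster → lock_door), we obtain O(lock_door).
So O(lock_door) holds — lock_door is obligatory. None of the other listed options is made obligatory by any chain of premises.

lock_door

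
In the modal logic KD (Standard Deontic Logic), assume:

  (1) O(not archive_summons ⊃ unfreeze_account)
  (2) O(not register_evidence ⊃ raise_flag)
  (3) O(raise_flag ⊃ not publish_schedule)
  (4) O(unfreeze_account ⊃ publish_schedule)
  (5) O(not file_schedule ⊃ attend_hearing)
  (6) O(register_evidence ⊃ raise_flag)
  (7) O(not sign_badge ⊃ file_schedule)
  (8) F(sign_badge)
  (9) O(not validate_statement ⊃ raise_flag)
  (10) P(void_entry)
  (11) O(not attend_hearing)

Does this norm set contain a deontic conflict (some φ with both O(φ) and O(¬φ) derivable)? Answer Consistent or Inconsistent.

Premise 5 is O(not file_schedule ⊃ attend_hearing), but O(not file_schedule) is not derivable from the premises, so it does not yield O(attend_hearing).
So O(attend_hearing) is not derivable, and the apparent clash with O(not attend_hearing) does not arise.
A world satisfying every obligation exists (e.g. archive_summons=true, attend_hearing=false, file_schedule=true, publish_schedule=false, raise_flag=true, register_evidence=false, sign_badge=false, unfreeze_account=false, validate_statement=false, void_entry=false); no atom is both obligatory and forbidden, so the set is consistent.

Consistent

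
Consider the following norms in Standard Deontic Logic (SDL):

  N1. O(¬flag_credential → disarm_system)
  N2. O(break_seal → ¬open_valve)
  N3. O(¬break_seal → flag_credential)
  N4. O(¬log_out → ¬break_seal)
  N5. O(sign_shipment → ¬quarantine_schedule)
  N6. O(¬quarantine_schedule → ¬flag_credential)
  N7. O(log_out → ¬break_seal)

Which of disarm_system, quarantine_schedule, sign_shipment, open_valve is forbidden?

By case analysis on log_out: premise 7 gives O(log_out → ¬break_seal) and premise 4 gives O(¬log_out → ¬break_seal), so O(¬break_seal) either way.
Premise 3 is O(¬break_seal → flag_credential); since O(¬break_seal), deontic closure gives O(flag_credential).
Premise 6, O(¬quarantine_schedule → ¬flag_credential), contraposes to O(flag_credential → quarantine_schedule); with O(flag_credential) we get O(quarantine_schedule).
Premise 5, O(sign_shipment → ¬quarantine_schedule), contraposes to O(quarantine_schedule → ¬sign_shipment); with O(quarantine_schedule) we get O(¬sign_shipment).
So O(¬sign_shipment) holds, i.e. sign_shipment is forbidden. None of the other listed options is forbidden under the premises.

sign_shipment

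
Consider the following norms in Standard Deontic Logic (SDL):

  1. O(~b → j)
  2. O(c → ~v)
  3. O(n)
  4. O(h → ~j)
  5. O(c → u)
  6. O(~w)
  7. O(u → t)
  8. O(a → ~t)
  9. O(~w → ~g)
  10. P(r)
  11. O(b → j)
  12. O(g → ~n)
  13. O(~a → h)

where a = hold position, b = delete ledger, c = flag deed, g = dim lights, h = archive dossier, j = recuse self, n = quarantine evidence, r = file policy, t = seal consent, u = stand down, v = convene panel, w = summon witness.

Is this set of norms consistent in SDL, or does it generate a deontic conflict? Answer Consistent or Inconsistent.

Premise 12 is O(g → ~n), but O(g) is not derivable from the premises, so it does not yield O(~n).
So O(~n) is not derivable, and the apparent clash with O(n) does not arise.
A world satisfying every obligation exists (e.g. a=true, b=false, c=false, g=false, h=false, j=true, n=true, r=false, t=false, u=false, v=false, w=false); no atom is both obligatory and forbidden, so the set is consistent.

Consistent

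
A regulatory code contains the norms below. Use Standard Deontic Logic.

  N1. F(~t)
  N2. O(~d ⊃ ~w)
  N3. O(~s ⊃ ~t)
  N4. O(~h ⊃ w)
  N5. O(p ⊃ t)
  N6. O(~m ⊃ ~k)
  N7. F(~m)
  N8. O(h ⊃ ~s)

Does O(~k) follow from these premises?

No

Premise 6 is O(~m ⊃ ~k), but O(~m) is not derivable from the premises, so it does not yield O(~k).
No other premise forces O(~k). An ideal world satisfying every premise can still have ~k false, so O(~k) is not derivable.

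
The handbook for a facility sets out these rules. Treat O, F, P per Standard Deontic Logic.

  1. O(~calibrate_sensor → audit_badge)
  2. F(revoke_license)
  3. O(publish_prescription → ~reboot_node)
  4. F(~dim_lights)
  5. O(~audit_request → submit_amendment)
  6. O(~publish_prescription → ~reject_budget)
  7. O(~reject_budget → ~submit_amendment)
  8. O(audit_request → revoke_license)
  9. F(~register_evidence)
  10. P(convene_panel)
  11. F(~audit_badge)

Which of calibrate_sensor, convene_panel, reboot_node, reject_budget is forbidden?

reboot_node

F(revoke_license) at premise 2 means O(~revoke_license).
Premise 8, O(audit_request → revoke_license), contraposes to O(~revoke_license → ~audit_request); with O(~revoke_license) we get O(~audit_request).
Premise 5 is O(~audit_request → submit_amendment); since O(~audit_request), deontic closure gives O(submit_amendment).
Premise 7 is O(~reject_budget → ~submit_amendment); contrapositively O(submit_amendment → reject_budget). Since O(submit_amendment) holds, K gives O(reject_budget).
The contrapositive of premise 6 (O(~publish_prescription → ~reject_budget)) is O(reject_budget → publish_prescription), and O(reject_budget) is already established, so O(publish_prescription).
Premise 3 is O(publish_prescription → ~reboot_node); since O(publish_prescription), deontic closure gives O(~reboot_node).
So O(~reboot_node) holds, i.e. reboot_node is forbidden. None of the other listed options is forbidden under the premises.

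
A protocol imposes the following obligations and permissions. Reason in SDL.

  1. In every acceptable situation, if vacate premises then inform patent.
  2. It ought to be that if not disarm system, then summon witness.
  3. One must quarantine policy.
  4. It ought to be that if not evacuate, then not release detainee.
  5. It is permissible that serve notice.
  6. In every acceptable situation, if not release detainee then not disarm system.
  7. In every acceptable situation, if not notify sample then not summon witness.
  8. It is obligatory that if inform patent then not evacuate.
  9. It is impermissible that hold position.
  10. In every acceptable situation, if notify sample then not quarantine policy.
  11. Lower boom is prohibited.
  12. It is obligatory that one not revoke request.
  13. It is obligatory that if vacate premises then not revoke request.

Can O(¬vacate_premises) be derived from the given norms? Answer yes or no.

From premise 3 we have O(quarantine_policy).
Premise 10, O(notify_sample → ¬quarantine_policy), contraposes to O(quarantine_policy → ¬notify_sample); with O(quarantine_policy) we get O(¬notify_sample).
From O(¬notify_sample) and premise 7, O(¬notify_sample → ¬summon_witness), we obtain O(¬summon_witness).
Premise 2, O(¬disarm_system → summon_witness), contraposes to O(¬summon_witness → disarm_system); with O(¬summon_witness) we get O(disarm_system).
Premise 6 is O(¬release_detainee → ¬disarm_system); contrapositively O(disarm_system → release_detainee). Since O(disarm_system) holds, K gives O(release_detainee).
Premise 4 is O(¬evacuate → ¬release_detainee); contrapositively O(release_detainee → evacuate). Since O(release_detainee) holds, K gives O(evacuate).
Premise 8 is O(inform_patent → ¬evacuate); contrapositively O(evacuate → ¬inform_patent). Since O(evacuate) holds, K gives O(¬inform_patent).
The contrapositive of premise 1 (O(vacate_premises → inform_patent)) is O(¬inform_patent → ¬vacate_premises), and O(¬inform_patent) is already established, so O(¬vacate_premises).
Premises 5, 9, 11, 12, 13 do not contribute to this derivation.
So O(¬vacate_premises) follows.

Yes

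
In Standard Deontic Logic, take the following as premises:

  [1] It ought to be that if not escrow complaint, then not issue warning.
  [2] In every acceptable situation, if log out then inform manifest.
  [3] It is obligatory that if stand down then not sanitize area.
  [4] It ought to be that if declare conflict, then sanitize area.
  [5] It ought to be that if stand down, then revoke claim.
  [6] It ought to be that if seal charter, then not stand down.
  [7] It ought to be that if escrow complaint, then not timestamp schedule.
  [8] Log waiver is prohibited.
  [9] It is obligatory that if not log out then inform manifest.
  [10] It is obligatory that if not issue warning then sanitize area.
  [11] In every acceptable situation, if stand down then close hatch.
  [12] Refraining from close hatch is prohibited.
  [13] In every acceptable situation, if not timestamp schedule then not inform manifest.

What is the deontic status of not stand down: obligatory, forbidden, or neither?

Obligatory

Premises 2 and 9 cover both cases: O(log_out → inform_manifest) and O(¬log_out → inform_manifest). Since log_out ∨ ¬log_out is a tautology, O(inform_manifest) follows.
The contrapositive of premise 13 (O(¬timestamp_schedule → ¬inform_manifest)) is O(inform_manifest → timestamp_schedule), and O(inform_manifest) is already established, so O(timestamp_schedule).
Premise 7 is O(escrow_complaint → ¬timestamp_schedule); contrapositively O(timestamp_schedule → ¬escrow_complaint). Since O(timestamp_schedule) holds, K gives O(¬escrow_complaint).
Applying K to premise 1 (O(¬escrow_complaint → ¬issue_warning)) and O(¬escrow_complaint) yields O(¬issue_warning).
With premise 10, O(¬issue_warning → sanitize_area), the K-axiom yields O(sanitize_area).
Premise 3 is O(stand_down → ¬sanitize_area); contrapositively O(sanitize_area → ¬stand_down). Since O(sanitize_area) holds, K gives O(¬stand_down).
Premises 4, 5, 6, 8, 11, 12 do not contribute to this derivation.
Hence ¬stand_down is obligatory.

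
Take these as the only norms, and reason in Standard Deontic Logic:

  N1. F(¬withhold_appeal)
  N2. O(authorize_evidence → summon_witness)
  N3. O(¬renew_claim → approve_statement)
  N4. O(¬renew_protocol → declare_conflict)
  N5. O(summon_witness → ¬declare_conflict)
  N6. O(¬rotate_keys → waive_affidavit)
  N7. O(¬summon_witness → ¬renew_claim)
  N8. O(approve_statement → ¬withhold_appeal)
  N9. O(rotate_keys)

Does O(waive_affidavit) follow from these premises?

Premise 6 is O(¬rotate_keys → waive_affidavit), but O(¬rotate_keys) is not derivable from the premises, so it does not yield O(waive_affidavit).
No other premise forces O(waive_affidavit). An ideal world satisfying every premise can still have waive_affidavit false, so O(waive_affidavit) is not derivable.

No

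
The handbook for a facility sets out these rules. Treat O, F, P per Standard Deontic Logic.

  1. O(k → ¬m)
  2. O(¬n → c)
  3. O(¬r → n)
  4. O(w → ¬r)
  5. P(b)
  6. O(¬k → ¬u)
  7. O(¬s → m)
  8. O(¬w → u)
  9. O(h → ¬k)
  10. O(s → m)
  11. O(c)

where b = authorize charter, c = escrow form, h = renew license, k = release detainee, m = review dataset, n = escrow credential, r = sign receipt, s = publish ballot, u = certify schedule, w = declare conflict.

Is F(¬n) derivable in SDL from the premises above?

Premises 10 and 7 cover both cases: O(s → m) and O(¬s → m). Since s ∨ ¬s is a tautology, O(m) follows.
The contrapositive of premise 1 (O(k → ¬m)) is O(m → ¬k), and O(m) is already established, so O(¬k).
From O(¬k) and premise 6, O(¬k → ¬u), we obtain O(¬u).
The contrapositive of premise 8 (O(¬w → u)) is O(¬u → w), and O(¬u) is already established, so O(w).
Applying K to premise 4 (O(w → ¬r)) and O(w) yields O(¬r).
From O(¬r) and premise 3, O(¬r → n), we obtain O(n).
Premises 2, 5, 9, 11 do not contribute to this derivation.
So O(n) holds, i.e. F(¬n). The claim follows.

Yes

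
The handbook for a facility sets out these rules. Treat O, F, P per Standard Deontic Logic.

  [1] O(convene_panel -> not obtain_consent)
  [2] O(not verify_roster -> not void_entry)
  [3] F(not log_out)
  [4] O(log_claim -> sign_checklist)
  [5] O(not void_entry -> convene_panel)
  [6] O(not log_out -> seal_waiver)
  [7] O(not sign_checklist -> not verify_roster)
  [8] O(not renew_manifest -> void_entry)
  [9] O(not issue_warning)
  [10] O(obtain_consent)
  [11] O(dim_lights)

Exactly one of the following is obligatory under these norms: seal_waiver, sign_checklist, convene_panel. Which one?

sign_checklist

Premise 10 gives O(obtain_consent).
The contrapositive of premise 1 (O(convene_panel -> not obtain_consent)) is O(obtain_consent -> not convene_panel), and O(obtain_consent) is already established, so O(not convene_panel).
The contrapositive of premise 5 (O(not void_entry -> convene_panel)) is O(not convene_panel -> void_entry), and O(not convene_panel) is already established, so O(void_entry).
Premise 2 is O(not verify_roster -> not void_entry); contrapositively O(void_entry -> verify_roster). Since O(void_entry) holds, K gives O(verify_roster).
Premise 7, O(not sign_checklist -> not verify_roster), contraposes to O(verify_roster -> sign_checklist); with O(verify_roster) we get O(sign_checklist).
So O(sign_checklist) holds — sign_checklist is obligatory. None of the other listed options is made obligatory by any chain of premises.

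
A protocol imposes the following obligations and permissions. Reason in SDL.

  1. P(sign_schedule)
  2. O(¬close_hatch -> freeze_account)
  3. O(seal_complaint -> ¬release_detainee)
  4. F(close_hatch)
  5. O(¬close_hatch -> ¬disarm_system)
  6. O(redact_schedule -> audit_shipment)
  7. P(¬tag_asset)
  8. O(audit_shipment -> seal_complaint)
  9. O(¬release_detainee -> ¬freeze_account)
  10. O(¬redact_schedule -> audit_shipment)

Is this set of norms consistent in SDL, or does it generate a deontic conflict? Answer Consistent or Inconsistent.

Inconsistent

By case analysis on redact_schedule: premise 6 gives O(redact_schedule -> audit_shipment) and premise 10 gives O(¬redact_schedule -> audit_shipment), so O(audit_shipment) either way.
From O(audit_shipment) and premise 8, O(audit_shipment -> seal_complaint), we obtain O(seal_complaint).
Applying K to premise 3 (O(seal_complaint -> ¬release_detainee)) and O(seal_complaint) yields O(¬release_detainee).
With premise 9, O(¬release_detainee -> ¬freeze_account), the K-axiom yields O(¬freeze_account).
Premise 2, O(¬close_hatch -> freeze_account), contraposes to O(¬freeze_account -> close_hatch); with O(¬freeze_account) we get O(close_hatch).
Yet premise 4 is F(close_hatch), i.e. O(¬close_hatch).
We now have both O(close_hatch) and O(¬close_hatch) — close_hatch is simultaneously obligatory and forbidden, violating the D-axiom.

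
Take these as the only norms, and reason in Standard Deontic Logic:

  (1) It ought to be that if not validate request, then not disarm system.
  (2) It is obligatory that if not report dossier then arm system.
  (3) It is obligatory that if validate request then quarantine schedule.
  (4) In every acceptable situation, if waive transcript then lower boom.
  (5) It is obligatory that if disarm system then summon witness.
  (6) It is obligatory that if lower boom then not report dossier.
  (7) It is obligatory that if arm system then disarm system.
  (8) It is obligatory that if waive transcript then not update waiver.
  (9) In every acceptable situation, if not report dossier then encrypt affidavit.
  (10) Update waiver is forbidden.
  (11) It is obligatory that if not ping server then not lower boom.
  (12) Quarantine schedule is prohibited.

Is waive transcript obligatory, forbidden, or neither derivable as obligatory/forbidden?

Forbidden

Premise 12 is F(quarantine_schedule), i.e. O(¬quarantine_schedule).
Premise 3, O(validate_request → quarantine_schedule), contraposes to O(¬quarantine_schedule → ¬validate_request); with O(¬quarantine_schedule) we get O(¬validate_request).
Premise 1 is O(¬validate_request → ¬disarm_system); since O(¬validate_request), deontic closure gives O(¬disarm_system).
The contrapositive of premise 7 (O(arm_system → disarm_system)) is O(¬disarm_system → ¬arm_system), and O(¬disarm_system) is already established, so O(¬arm_system).
The contrapositive of premise 2 (O(¬report_dossier → arm_system)) is O(¬arm_system → report_dossier), and O(¬arm_system) is already established, so O(report_dossier).
Premise 6 is O(lower_boom → ¬report_dossier); contrapositively O(report_dossier → ¬lower_boom). Since O(report_dossier) holds, K gives O(¬lower_boom).
The contrapositive of premise 4 (O(waive_transcript → lower_boom)) is O(¬lower_boom → ¬waive_transcript), and O(¬lower_boom) is already established, so O(¬waive_transcript).
Premises 5, 8, 9, 10, 11 do not contribute to this derivation.
Thus O(¬waive_transcript), which is F(waive_transcript): waive_transcript is forbidden.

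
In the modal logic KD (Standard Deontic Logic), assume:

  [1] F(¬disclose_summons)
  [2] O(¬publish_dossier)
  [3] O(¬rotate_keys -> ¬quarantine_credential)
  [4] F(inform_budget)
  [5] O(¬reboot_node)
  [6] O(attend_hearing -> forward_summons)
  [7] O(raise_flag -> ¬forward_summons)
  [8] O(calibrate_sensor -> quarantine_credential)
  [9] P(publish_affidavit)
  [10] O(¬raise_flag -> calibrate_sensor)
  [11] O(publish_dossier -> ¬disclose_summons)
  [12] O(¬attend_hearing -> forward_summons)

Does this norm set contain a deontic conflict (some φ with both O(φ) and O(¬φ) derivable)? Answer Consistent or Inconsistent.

Premise 11 is O(publish_dossier -> ¬disclose_summons), but O(publish_dossier) is not derivable from the premises, so it does not yield O(¬disclose_summons).
So O(¬disclose_summons) is not derivable, and the apparent clash with O(disclose_summons) does not arise.
A world satisfying every obligation exists (e.g. attend_hearing=false, calibrate_sensor=true, disclose_summons=true, forward_summons=true, inform_budget=false, publish_affidavit=false, publish_dossier=false, quarantine_credential=true, raise_flag=false, reboot_node=false, rotate_keys=true); no atom is both obligatory and forbidden, so the set is consistent.

Consistent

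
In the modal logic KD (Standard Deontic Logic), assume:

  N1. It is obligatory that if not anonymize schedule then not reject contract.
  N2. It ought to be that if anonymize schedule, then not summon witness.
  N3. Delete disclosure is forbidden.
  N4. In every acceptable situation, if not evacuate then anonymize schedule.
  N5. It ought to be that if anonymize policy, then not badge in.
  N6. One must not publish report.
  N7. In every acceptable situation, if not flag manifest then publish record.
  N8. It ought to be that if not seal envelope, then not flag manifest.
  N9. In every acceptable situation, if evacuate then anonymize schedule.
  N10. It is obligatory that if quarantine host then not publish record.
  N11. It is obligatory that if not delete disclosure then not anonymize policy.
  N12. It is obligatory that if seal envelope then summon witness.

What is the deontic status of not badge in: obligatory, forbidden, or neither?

Premise 5 is O(anonymize_policy → ¬badge_in), but O(anonymize_policy) is not derivable from the premises, so it does not yield O(¬badge_in).
No premise or chain of K-axiom applications forces O(¬badge_in), and none forces O(badge_in). So ¬badge_in is neither obligatory nor forbidden under these norms.

Neither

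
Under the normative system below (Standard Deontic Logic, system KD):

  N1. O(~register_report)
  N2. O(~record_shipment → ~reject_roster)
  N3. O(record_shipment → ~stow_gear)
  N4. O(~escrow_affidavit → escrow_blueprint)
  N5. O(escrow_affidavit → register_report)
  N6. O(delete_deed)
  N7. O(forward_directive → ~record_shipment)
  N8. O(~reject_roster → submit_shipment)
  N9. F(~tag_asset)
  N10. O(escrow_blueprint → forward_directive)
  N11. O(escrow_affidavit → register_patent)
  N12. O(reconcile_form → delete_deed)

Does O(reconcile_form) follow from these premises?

No

Premise 12 is O(reconcile_form → delete_deed); even if O(delete_deed) held, inferring O(reconcile_form) would be affirming the consequent — invalid.
No other premise forces O(reconcile_form). An ideal world satisfying every premise can still have reconcile_form false, so O(reconcile_form) is not derivable.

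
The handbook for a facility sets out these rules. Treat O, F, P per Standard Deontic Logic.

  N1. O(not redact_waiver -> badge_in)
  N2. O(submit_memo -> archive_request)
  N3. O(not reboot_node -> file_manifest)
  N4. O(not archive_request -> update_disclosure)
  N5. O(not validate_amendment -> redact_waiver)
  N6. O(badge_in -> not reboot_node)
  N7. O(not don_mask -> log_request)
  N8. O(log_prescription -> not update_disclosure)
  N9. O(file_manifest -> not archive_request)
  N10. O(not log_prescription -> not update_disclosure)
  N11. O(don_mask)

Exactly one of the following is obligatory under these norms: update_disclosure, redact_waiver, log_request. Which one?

Premises 10 and 8 are O(not log_prescription -> not update_disclosure) and O(log_prescription -> not update_disclosure); every ideal world satisfies not log_prescription or log_prescription, so in either case not update_disclosure holds — hence O(not update_disclosure).
Premise 4, O(not archive_request -> update_disclosure), contraposes to O(not update_disclosure -> archive_request); with O(not update_disclosure) we get O(archive_request).
Premise 9 is O(file_manifest -> not archive_request); contrapositively O(archive_request -> not file_manifest). Since O(archive_request) holds, K gives O(not file_manifest).
Premise 3, O(not reboot_node -> file_manifest), contraposes to O(not file_manifest -> reboot_node); with O(not file_manifest) we get O(reboot_node).
The contrapositive of premise 6 (O(badge_in -> not reboot_node)) is O(reboot_node -> not badge_in), and O(reboot_node) is already established, so O(not badge_in).
Premise 1, O(not redact_waiver -> badge_in), contraposes to O(not badge_in -> redact_waiver); with O(not badge_in) we get O(redact_waiver).
So O(redact_waiver) holds — redact_waiver is obligatory. None of the other listed options is made obligatory by any chain of premises.

redact_waiver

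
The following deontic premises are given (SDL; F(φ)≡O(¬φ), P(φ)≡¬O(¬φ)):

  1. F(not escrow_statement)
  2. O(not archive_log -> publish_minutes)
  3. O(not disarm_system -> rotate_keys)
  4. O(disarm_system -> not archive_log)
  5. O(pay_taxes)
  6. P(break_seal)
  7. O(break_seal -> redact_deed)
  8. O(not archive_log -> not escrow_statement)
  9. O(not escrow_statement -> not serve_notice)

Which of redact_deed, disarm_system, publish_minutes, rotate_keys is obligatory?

Premise 1, F(not escrow_statement), is equivalent to O(escrow_statement).
Premise 8 is O(not archive_log -> not escrow_statement); contrapositively O(escrow_statement -> archive_log). Since O(escrow_statement) holds, K gives O(archive_log).
Premise 4, O(disarm_system -> not archive_log), contraposes to O(archive_log -> not disarm_system); with O(archive_log) we get O(not disarm_system).
Premise 3 is O(not disarm_system -> rotate_keys); since O(not disarm_system), deontic closure gives O(rotate_keys).
So O(rotate_keys) holds — rotate_keys is obligatory. None of the other listed options is made obligatory by any chain of premises.

rotate_keys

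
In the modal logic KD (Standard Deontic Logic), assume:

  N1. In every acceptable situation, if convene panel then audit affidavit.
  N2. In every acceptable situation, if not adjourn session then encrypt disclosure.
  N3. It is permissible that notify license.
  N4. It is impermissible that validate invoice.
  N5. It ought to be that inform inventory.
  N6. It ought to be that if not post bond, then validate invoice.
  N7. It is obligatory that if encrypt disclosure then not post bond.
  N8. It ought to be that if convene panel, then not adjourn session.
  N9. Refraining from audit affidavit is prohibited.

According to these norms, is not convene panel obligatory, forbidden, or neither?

F(validate_invoice) at premise 4 means O(¬validate_invoice).
Premise 6, O(¬post_bond → validate_invoice), contraposes to O(¬validate_invoice → post_bond); with O(¬validate_invoice) we get O(post_bond).
The contrapositive of premise 7 (O(encrypt_disclosure → ¬post_bond)) is O(post_bond → ¬encrypt_disclosure), and O(post_bond) is already established, so O(¬encrypt_disclosure).
Premise 2 is O(¬adjourn_session → encrypt_disclosure); contrapositively O(¬encrypt_disclosure → adjourn_session). Since O(¬encrypt_disclosure) holds, K gives O(adjourn_session).
The contrapositive of premise 8 (O(convene_panel → ¬adjourn_session)) is O(adjourn_session → ¬convene_panel), and O(adjourn_session) is already established, so O(¬convene_panel).
Premises 1, 3, 5, 9 do not contribute to this derivation.
Hence ¬convene_panel is obligatory.

Obligatory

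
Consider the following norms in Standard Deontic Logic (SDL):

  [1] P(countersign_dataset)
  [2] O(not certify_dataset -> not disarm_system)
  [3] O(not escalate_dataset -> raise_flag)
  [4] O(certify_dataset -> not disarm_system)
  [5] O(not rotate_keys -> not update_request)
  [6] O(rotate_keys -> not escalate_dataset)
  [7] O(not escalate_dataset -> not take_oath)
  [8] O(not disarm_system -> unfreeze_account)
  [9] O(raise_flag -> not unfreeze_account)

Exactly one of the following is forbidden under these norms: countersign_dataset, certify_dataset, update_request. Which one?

update_request

Premises 4 and 2 cover both cases: O(certify_dataset -> not disarm_system) and O(not certify_dataset -> not disarm_system). Since certify_dataset ∨ not certify_dataset is a tautology, O(not disarm_system) follows.
Applying K to premise 8 (O(not disarm_system -> unfreeze_account)) and O(not disarm_system) yields O(unfreeze_account).
The contrapositive of premise 9 (O(raise_flag -> not unfreeze_account)) is O(unfreeze_account -> not raise_flag), and O(unfreeze_account) is already established, so O(not raise_flag).
Premise 3, O(not escalate_dataset -> raise_flag), contraposes to O(not raise_flag -> escalate_dataset); with O(not raise_flag) we get O(escalate_dataset).
Premise 6, O(rotate_keys -> not escalate_dataset), contraposes to O(escalate_dataset -> not rotate_keys); with O(escalate_dataset) we get O(not rotate_keys).
From O(not rotate_keys) and premise 5, O(not rotate_keys -> not update_request), we obtain O(not update_request).
So O(not update_request) holds, i.e. update_request is forbidden. None of the other listed options is forbidden under the premises.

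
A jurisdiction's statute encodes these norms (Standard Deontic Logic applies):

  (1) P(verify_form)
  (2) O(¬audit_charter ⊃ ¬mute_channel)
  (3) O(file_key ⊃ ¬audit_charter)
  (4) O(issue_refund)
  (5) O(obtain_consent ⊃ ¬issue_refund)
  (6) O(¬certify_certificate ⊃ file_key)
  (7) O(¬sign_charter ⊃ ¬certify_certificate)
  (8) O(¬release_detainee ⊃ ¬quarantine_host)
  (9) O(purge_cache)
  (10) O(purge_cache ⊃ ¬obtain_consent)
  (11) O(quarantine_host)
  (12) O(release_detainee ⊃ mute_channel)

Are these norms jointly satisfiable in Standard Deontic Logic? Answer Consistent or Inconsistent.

Consistent

Premise 5 is O(obtain_consent ⊃ ¬issue_refund), but O(obtain_consent) is not derivable from the premises, so it does not yield O(¬issue_refund).
So O(¬issue_refund) is not derivable, and the apparent clash with O(issue_refund) does not arise.
A world satisfying every obligation exists (e.g. audit_charter=true, certify_certificate=true, file_key=false, issue_refund=true, mute_channel=true, obtain_consent=false, purge_cache=true, quarantine_host=true, release_detainee=true, sign_charter=true, verify_form=false); no atom is both obligatory and forbidden, so the set is consistent.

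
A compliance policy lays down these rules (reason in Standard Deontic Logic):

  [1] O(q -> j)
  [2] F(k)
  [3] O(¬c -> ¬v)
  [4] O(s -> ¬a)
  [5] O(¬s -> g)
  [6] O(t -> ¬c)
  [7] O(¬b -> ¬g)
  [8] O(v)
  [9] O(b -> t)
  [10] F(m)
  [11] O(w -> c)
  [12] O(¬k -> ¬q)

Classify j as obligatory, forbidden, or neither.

Premise 1 is O(q -> j), but O(q) is not derivable from the premises, so it does not yield O(j).
No premise or chain of K-axiom applications forces O(j), and none forces O(¬j). So j is neither obligatory nor forbidden under these norms.

Neither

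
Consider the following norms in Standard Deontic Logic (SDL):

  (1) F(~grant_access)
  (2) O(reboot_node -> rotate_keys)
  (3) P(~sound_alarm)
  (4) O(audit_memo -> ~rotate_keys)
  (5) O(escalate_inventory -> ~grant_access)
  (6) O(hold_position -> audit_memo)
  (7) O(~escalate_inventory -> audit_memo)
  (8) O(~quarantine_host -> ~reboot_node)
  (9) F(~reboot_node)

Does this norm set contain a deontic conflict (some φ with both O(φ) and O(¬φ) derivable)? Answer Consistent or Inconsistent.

Inconsistent

Premise 1 is F(~grant_access), i.e. O(grant_access).
Premise 5, O(escalate_inventory -> ~grant_access), contraposes to O(grant_access -> ~escalate_inventory); with O(grant_access) we get O(~escalate_inventory).
From O(~escalate_inventory) and premise 7, O(~escalate_inventory -> audit_memo), we obtain O(audit_memo).
Premise 4 is O(audit_memo -> ~rotate_keys); since O(audit_memo), deontic closure gives O(~rotate_keys).
Premise 2 is O(reboot_node -> rotate_keys); contrapositively O(~rotate_keys -> ~reboot_node). Since O(~rotate_keys) holds, K gives O(~reboot_node).
But premise 9, F(~reboot_node), means O(reboot_node).
We now have both O(~reboot_node) and O(reboot_node) — reboot_node is simultaneously obligatory and forbidden, violating the D-axiom.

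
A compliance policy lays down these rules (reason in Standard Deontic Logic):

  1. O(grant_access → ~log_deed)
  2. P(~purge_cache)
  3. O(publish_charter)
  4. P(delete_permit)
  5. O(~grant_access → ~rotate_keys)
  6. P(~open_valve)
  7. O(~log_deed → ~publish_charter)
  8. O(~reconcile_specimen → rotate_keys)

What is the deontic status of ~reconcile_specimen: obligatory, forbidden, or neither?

Forbidden

From premise 3 we have O(publish_charter).
Premise 7, O(~log_deed → ~publish_charter), contraposes to O(publish_charter → log_deed); with O(publish_charter) we get O(log_deed).
Premise 1 is O(grant_access → ~log_deed); contrapositively O(log_deed → ~grant_access). Since O(log_deed) holds, K gives O(~grant_access).
With premise 5, O(~grant_access → ~rotate_keys), the K-axiom yields O(~rotate_keys).
Premise 8 is O(~reconcile_specimen → rotate_keys); contrapositively O(~rotate_keys → reconcile_specimen). Since O(~rotate_keys) holds, K gives O(reconcile_specimen).
Premises 2, 4, 6 do not contribute to this derivation.
Thus O(reconcile_specimen), which is F(~reconcile_specimen): ~reconcile_specimen is forbidden.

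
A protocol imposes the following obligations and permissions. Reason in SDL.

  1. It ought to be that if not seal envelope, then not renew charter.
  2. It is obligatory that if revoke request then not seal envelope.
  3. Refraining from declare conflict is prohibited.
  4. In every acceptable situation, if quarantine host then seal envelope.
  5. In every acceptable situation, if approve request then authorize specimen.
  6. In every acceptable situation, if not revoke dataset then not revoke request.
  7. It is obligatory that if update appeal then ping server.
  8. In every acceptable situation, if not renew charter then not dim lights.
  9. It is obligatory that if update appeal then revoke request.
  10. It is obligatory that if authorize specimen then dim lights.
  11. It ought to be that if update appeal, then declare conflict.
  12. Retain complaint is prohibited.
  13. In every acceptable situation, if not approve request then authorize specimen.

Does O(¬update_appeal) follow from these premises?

Premises 5 and 13 cover both cases: O(approve_request → authorize_specimen) and O(¬approve_request → authorize_specimen). Since approve_request ∨ ¬approve_request is a tautology, O(authorize_specimen) follows.
Premise 10 is O(authorize_specimen → dim_lights); since O(authorize_specimen), deontic closure gives O(dim_lights).
Premise 8 is O(¬renew_charter → ¬dim_lights); contrapositively O(dim_lights → renew_charter). Since O(dim_lights) holds, K gives O(renew_charter).
The contrapositive of premise 1 (O(¬seal_envelope → ¬renew_charter)) is O(renew_charter → seal_envelope), and O(renew_charter) is already established, so O(seal_envelope).
Premise 2 is O(revoke_request → ¬seal_envelope); contrapositively O(seal_envelope → ¬revoke_request). Since O(seal_envelope) holds, K gives O(¬revoke_request).
Premise 9 is O(update_appeal → revoke_request); contrapositively O(¬revoke_request → ¬update_appeal). Since O(¬revoke_request) holds, K gives O(¬update_appeal).
Premises 3, 4, 6, 7, 11, 12 do not contribute to this derivation.
So O(¬update_appeal) follows.

Yes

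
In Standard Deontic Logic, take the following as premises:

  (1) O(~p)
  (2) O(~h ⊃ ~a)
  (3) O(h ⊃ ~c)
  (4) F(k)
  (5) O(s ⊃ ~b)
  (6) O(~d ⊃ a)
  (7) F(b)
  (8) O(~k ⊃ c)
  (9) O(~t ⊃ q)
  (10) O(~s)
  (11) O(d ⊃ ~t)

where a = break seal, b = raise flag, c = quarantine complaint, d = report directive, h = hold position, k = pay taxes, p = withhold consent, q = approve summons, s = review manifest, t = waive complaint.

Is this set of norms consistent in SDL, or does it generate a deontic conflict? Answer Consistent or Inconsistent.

Premise 5 is O(s ⊃ ~b); even if O(~b) held, inferring O(s) would be affirming the consequent — invalid.
So O(s) is not derivable, and the apparent clash with O(~s) does not arise.
A world satisfying every obligation exists (e.g. a=false, b=false, c=true, d=true, h=false, k=false, p=false, q=true, s=false, t=false); no atom is both obligatory and forbidden, so the set is consistent.

Consistent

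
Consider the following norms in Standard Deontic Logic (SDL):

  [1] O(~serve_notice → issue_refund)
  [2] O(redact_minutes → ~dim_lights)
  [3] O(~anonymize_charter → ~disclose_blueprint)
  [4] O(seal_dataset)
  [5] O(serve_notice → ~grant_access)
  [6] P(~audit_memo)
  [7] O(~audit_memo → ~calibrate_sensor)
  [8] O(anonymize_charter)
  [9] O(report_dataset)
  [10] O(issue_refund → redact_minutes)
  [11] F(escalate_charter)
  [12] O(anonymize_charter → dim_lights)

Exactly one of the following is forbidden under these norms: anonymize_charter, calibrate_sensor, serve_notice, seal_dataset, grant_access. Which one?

From premise 8 we have O(anonymize_charter).
Premise 12 is O(anonymize_charter → dim_lights); since O(anonymize_charter), deontic closure gives O(dim_lights).
The contrapositive of premise 2 (O(redact_minutes → ~dim_lights)) is O(dim_lights → ~redact_minutes), and O(dim_lights) is already established, so O(~redact_minutes).
The contrapositive of premise 10 (O(issue_refund → redact_minutes)) is O(~redact_minutes → ~issue_refund), and O(~redact_minutes) is already established, so O(~issue_refund).
The contrapositive of premise 1 (O(~serve_notice → issue_refund)) is O(~issue_refund → serve_notice), and O(~issue_refund) is already established, so O(serve_notice).
Premise 5 is O(serve_notice → ~grant_access); since O(serve_notice), deontic closure gives O(~grant_access).
So O(~grant_access) holds, i.e. grant_access is forbidden. None of the other listed options is forbidden under the premises.

grant_access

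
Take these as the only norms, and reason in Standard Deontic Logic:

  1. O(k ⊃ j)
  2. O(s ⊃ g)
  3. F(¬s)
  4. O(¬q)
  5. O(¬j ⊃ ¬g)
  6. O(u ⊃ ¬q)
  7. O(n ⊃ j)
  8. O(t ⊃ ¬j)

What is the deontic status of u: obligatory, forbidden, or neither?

Premise 6 is O(u ⊃ ¬q); even if O(¬q) held, inferring O(u) would be affirming the consequent — invalid.
No premise or chain of K-axiom applications forces O(u), and none forces O(¬u). So u is neither obligatory nor forbidden under these norms.

Neither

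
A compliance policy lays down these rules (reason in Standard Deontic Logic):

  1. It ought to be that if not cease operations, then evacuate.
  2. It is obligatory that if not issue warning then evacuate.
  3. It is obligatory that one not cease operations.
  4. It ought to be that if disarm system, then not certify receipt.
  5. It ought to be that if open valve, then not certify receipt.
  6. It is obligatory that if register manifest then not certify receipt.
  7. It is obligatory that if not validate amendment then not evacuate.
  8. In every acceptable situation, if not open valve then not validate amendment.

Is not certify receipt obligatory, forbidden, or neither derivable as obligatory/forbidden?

Premise 3 gives O(¬cease_operations).
Premise 1 is O(¬cease_operations → evacuate); since O(¬cease_operations), deontic closure gives O(evacuate).
Premise 7 is O(¬validate_amendment → ¬evacuate); contrapositively O(evacuate → validate_amendment). Since O(evacuate) holds, K gives O(validate_amendment).
The contrapositive of premise 8 (O(¬open_valve → ¬validate_amendment)) is O(validate_amendment → open_valve), and O(validate_amendment) is already established, so O(open_valve).
Applying K to premise 5 (O(open_valve → ¬certify_receipt)) and O(open_valve) yields O(¬certify_receipt).
Premises 2, 4, 6 do not contribute to this derivation.
Hence ¬certify_receipt is obligatory.

Obligatory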